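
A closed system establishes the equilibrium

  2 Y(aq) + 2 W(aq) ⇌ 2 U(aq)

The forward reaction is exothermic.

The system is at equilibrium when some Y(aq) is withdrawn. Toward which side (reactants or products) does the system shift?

left

Removing Y (aq), a reactant, drives the reaction to the left.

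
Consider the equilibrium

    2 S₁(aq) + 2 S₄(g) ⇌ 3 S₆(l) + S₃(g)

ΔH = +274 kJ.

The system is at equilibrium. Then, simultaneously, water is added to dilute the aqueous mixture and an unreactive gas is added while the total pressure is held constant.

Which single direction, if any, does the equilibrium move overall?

Dilution lowers every aqueous concentration by the same factor. Δn_aq = 0 − 2 = -2, so the system shifts toward the side with more dissolved moles — to the left.
Adding inert gas at constant total pressure expands the volume and lowers every reacting partial pressure. With Δn_gas = 1 − 2 = -1, Q moves away from K toward the side with fewer gas moles, so the system shifts toward the side with more gas moles — to the left.
All effects act in the same direction — net shift to the left.

left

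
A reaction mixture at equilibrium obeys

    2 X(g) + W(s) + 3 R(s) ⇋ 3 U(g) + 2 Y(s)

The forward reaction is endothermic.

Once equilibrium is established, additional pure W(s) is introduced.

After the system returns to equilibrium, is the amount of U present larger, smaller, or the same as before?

W is a pure solid; its activity is 1 regardless of amount, so Q is unaffected — no shift from this change.
No net shift occurs, so the amount of U is unchanged.

unchanged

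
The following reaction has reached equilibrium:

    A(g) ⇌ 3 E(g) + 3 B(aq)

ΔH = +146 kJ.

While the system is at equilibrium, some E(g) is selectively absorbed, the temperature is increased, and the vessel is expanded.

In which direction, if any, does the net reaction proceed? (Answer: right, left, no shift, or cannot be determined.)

Removing E (g), a product, drives the reaction to the right.
The forward reaction is endothermic. Raising T favours the endothermic direction — shift to the right.
Gas moles: reactants 1, products 3 (Δn_gas = +2). Expansion shifts the system toward the side with more moles of gas — to the right.
All effects act in the same direction — net shift to the right.

right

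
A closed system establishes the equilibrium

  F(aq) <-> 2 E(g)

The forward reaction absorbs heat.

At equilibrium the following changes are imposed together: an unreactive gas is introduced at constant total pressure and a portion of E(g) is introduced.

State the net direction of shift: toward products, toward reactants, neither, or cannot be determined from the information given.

cannot be determined

Adding inert gas at constant total pressure expands the volume and lowers every reacting partial pressure. With Δn_gas = 2 − 0 = +2, Q moves away from K toward the side with fewer gas moles, so the system shifts toward the side with more gas moles — to the right.
Adding E (g), a product, drives the reaction to the left.
The individual effects push in opposite directions; without quantitative information the net direction cannot be determined.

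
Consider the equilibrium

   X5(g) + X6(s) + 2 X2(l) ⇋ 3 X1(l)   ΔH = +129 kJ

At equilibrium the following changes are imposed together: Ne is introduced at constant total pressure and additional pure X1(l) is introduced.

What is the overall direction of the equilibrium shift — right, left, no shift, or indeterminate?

Adding inert gas at constant total pressure expands the volume and lowers every reacting partial pressure. With Δn_gas = 0 − 1 = -1, Q moves away from K toward the side with fewer gas moles, so the system shifts toward the side with more gas moles — to the left.
X1 is a pure liquid; its activity is 1 regardless of amount, so Q is unaffected — no shift from this change.
Only the nonzero effect(s) matter; the net shift is to the left.

left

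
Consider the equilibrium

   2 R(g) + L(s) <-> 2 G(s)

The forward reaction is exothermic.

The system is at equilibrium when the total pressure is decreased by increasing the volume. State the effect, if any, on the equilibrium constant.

unchanged

The equilibrium constant depends only on temperature. This perturbation may move the position of equilibrium, but since T is unchanged, K itself is unchanged.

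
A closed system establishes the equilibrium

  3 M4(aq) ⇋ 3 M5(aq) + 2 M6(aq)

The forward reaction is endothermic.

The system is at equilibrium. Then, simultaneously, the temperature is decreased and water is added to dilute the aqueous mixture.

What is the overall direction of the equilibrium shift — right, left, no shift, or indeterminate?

The forward reaction is endothermic. Lowering T favours the exothermic direction — shift to the left.
Dilution lowers every aqueous concentration by the same factor. Δn_aq = 5 − 3 = +2, so the system shifts toward the side with more dissolved moles — to the right.
The individual effects push in opposite directions; without quantitative information the net direction cannot be determined.

cannot be determined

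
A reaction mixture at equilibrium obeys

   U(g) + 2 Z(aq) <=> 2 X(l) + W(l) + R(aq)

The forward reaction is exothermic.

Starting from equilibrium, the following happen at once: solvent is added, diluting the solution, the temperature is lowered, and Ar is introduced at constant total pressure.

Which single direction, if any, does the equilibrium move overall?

cannot be determined

Dilution lowers every aqueous concentration by the same factor. Δn_aq = 1 − 2 = -1, so the system shifts toward the side with more dissolved moles — to the left.
The forward reaction is exothermic. Lowering T favours the exothermic direction — shift to the right.
Adding inert gas at constant total pressure expands the volume and lowers every reacting partial pressure. With Δn_gas = 0 − 1 = -1, Q moves away from K toward the side with fewer gas moles, so the system shifts toward the side with more gas moles — to the left.
The individual effects push in opposite directions; without quantitative information the net direction cannot be determined.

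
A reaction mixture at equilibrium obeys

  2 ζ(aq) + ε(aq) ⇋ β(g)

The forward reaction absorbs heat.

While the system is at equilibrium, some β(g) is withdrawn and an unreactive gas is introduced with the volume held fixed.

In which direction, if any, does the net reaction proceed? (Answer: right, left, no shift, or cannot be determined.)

Removing β (g), a product, drives the reaction to the right.
At constant volume, adding an inert gas leaves every reacting species' partial pressure unchanged, so Q is unchanged — no shift from this change.
Only the nonzero effect(s) matter; the net shift is to the right.

right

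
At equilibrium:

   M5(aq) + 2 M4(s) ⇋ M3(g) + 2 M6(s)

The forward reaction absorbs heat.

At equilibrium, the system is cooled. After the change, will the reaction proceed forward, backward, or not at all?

The forward reaction is endothermic. Lowering T favours the exothermic direction — shift to the left.

left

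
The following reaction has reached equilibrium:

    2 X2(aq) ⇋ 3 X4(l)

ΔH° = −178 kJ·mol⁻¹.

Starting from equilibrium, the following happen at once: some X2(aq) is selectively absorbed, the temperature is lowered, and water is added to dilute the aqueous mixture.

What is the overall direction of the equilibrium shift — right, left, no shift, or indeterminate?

Removing X2 (aq), a reactant, drives the reaction to the left.
The forward reaction is exothermic. Lowering T favours the exothermic direction — shift to the right.
Dilution lowers every aqueous concentration by the same factor. Δn_aq = 0 − 2 = -2, so the system shifts toward the side with more dissolved moles — to the left.
The individual effects push in opposite directions; without quantitative information the net direction cannot be determined.

cannot be determined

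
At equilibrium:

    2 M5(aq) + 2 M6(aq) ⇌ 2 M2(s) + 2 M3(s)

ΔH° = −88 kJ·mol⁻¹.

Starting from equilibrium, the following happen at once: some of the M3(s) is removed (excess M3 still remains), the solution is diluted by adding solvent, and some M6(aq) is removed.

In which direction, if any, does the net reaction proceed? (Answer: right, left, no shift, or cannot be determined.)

left

M3 is a pure solid; its activity is 1 regardless of amount, so Q is unaffected — no shift from this change.
Dilution lowers every aqueous concentration by the same factor. Δn_aq = 0 − 4 = -4, so the system shifts toward the side with more dissolved moles — to the left.
Removing M6 (aq), a reactant, drives the reaction to the left.
Only the nonzero effect(s) matter; the net shift is to the left.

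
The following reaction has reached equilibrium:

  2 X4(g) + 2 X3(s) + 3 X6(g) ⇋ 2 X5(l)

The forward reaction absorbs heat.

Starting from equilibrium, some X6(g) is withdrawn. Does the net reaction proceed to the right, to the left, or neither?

left

Removing X6 (g), a reactant, drives the reaction to the left.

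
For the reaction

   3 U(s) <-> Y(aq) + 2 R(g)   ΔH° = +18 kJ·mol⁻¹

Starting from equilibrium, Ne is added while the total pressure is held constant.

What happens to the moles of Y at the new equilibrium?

increases

Adding inert gas at constant total pressure expands the volume and lowers every reacting partial pressure. With Δn_gas = 2 − 0 = +2, Q moves away from K toward the side with fewer gas moles, so the system shifts toward the side with more gas moles — to the right.
The net shift is to the right. Y is a product, so its amount increases.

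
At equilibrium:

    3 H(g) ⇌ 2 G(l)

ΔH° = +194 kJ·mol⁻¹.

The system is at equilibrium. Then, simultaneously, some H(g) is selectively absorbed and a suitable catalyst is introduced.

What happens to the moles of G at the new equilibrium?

decreases

Removing H (g), a reactant, drives the reaction to the left.
A catalyst speeds both forward and reverse rates equally; it changes neither Q nor K — no shift from this change.
The net shift is to the left. G is a product, so its amount decreases.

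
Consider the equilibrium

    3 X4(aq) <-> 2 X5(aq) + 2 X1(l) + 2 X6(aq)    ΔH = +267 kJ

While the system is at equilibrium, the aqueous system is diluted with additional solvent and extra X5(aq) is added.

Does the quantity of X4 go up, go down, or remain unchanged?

cannot be determined

Dilution lowers every aqueous concentration by the same factor. Δn_aq = 4 − 3 = +1, so the system shifts toward the side with more dissolved moles — to the right.
Adding X5 (aq), a product, drives the reaction to the left.
The two effects oppose each other, so the net shift — and hence the change in X4 — cannot be determined from the given information.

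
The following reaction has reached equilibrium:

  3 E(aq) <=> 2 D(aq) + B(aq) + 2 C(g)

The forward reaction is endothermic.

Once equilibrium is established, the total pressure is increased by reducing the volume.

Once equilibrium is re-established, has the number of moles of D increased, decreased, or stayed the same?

Gas moles: reactants 0, products 2 (Δn_gas = +2). Compression shifts the system toward the side with fewer moles of gas — to the left.
The net shift is to the left. D is a product, so its amount decreases.

decreases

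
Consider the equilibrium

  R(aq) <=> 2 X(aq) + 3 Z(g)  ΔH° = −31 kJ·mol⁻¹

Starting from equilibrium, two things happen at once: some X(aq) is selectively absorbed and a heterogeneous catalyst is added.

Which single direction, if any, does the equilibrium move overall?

right

Removing X (aq), a product, drives the reaction to the right.
A catalyst speeds both forward and reverse rates equally; it changes neither Q nor K — no shift from this change.
Only the nonzero effect(s) matter; the net shift is to the right.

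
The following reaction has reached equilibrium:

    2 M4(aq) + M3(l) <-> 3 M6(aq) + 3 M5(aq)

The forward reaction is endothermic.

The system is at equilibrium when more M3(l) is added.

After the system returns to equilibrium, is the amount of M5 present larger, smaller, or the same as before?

M3 is a pure liquid; its activity is 1 regardless of amount, so Q is unaffected — no shift from this change.
No net shift occurs, so the amount of M5 is unchanged.

unchanged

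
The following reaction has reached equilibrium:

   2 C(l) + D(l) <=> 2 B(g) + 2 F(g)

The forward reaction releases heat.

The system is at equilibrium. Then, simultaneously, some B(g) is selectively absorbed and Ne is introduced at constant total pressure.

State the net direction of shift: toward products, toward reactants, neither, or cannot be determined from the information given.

right

Removing B (g), a product, drives the reaction to the right.
Adding inert gas at constant total pressure expands the volume and lowers every reacting partial pressure. With Δn_gas = 4 − 0 = +4, Q moves away from K toward the side with fewer gas moles, so the system shifts toward the side with more gas moles — to the right.
All effects act in the same direction — net shift to the right.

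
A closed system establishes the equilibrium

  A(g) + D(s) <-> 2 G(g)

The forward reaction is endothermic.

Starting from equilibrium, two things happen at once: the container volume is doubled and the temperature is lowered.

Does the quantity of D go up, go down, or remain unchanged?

cannot be determined

Gas moles: reactants 1, products 2 (Δn_gas = +1). Expansion shifts the system toward the side with more moles of gas — to the right.
The forward reaction is endothermic. Lowering T favours the exothermic direction — shift to the left.
The two effects oppose each other, so the net shift — and hence the change in D — cannot be determined from the given information.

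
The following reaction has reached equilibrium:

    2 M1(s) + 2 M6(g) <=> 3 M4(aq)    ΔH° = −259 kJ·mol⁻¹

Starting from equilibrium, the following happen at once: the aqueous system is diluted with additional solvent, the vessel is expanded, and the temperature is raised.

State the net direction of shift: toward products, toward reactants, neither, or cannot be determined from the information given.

cannot be determined

Dilution lowers every aqueous concentration by the same factor. Δn_aq = 3 − 0 = +3, so the system shifts toward the side with more dissolved moles — to the right.
Gas moles: reactants 2, products 0 (Δn_gas = -2). Expansion shifts the system toward the side with more moles of gas — to the left.
The forward reaction is exothermic. Raising T favours the endothermic direction — shift to the left.
The individual effects push in opposite directions; without quantitative information the net direction cannot be determined.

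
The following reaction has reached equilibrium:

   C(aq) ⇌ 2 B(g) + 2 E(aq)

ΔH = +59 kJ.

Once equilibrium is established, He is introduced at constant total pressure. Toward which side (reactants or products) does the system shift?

Adding inert gas at constant total pressure expands the volume and lowers every reacting partial pressure. With Δn_gas = 2 − 0 = +2, Q moves away from K toward the side with fewer gas moles, so the system shifts toward the side with more gas moles — to the right.

right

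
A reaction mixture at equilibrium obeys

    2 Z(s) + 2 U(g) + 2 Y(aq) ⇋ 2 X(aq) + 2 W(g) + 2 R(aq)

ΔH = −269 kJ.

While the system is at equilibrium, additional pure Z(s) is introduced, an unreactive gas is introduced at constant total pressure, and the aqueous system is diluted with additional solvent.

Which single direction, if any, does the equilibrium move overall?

right

Z is a pure solid; its activity is 1 regardless of amount, so Q is unaffected — no shift from this change.
Adding inert gas at constant total pressure expands the volume, scaling every reacting partial pressure by the same factor. Δn_gas = 2 − 2 = 0, so Q is unchanged — no shift.
Dilution lowers every aqueous concentration by the same factor. Δn_aq = 4 − 2 = +2, so the system shifts toward the side with more dissolved moles — to the right.
Only the nonzero effect(s) matter; the net shift is to the right.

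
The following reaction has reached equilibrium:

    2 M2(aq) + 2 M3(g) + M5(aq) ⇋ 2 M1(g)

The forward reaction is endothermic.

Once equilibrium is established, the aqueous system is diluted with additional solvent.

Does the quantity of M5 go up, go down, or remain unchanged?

Dilution lowers every aqueous concentration by the same factor. Δn_aq = 0 − 3 = -3, so the system shifts toward the side with more dissolved moles — to the left.
The net shift is to the left. M5 is a reactant, so its amount increases.

increases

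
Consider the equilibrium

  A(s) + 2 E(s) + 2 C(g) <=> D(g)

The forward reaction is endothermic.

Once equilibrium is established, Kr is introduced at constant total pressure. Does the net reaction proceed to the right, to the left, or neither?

Adding inert gas at constant total pressure expands the volume and lowers every reacting partial pressure. With Δn_gas = 1 − 2 = -1, Q moves away from K toward the side with fewer gas moles, so the system shifts toward the side with more gas moles — to the left.

left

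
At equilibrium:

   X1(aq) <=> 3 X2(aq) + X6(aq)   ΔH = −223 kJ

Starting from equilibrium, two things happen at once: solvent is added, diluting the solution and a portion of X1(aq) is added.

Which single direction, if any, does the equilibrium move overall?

right

Dilution lowers every aqueous concentration by the same factor. Δn_aq = 4 − 1 = +3, so the system shifts toward the side with more dissolved moles — to the right.
Adding X1 (aq), a reactant, drives the reaction to the right.
All effects act in the same direction — net shift to the right.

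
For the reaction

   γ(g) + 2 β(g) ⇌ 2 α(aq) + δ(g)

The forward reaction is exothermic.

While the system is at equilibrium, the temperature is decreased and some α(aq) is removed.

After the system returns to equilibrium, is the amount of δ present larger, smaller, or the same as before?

increases

The forward reaction is exothermic. Lowering T favours the exothermic direction — shift to the right.
Removing α (aq), a product, drives the reaction to the right.
The net shift is to the right. δ is a product, so its amount increases.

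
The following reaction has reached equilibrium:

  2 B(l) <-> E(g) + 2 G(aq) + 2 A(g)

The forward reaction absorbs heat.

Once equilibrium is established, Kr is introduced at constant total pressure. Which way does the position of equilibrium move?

right

Adding inert gas at constant total pressure expands the volume and lowers every reacting partial pressure. With Δn_gas = 3 − 0 = +3, Q moves away from K toward the side with fewer gas moles, so the system shifts toward the side with more gas moles — to the right.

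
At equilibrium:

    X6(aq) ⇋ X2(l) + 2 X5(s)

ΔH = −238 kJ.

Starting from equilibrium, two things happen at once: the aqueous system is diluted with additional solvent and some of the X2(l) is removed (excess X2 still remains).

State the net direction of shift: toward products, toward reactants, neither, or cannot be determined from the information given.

Dilution lowers every aqueous concentration by the same factor. Δn_aq = 0 − 1 = -1, so the system shifts toward the side with more dissolved moles — to the left.
X2 is a pure liquid; its activity is 1 regardless of amount, so Q is unaffected — no shift from this change.
Only the nonzero effect(s) matter; the net shift is to the left.

left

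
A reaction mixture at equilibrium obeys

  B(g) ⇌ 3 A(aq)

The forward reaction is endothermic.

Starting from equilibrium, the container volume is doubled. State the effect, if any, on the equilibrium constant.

unchanged

The equilibrium constant depends only on temperature. This perturbation may move the position of equilibrium, but since T is unchanged, K itself is unchanged.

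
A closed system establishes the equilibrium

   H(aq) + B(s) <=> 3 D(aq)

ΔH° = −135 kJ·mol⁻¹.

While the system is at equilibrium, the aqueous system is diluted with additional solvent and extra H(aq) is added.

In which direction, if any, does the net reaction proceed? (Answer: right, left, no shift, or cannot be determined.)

Dilution lowers every aqueous concentration by the same factor. Δn_aq = 3 − 1 = +2, so the system shifts toward the side with more dissolved moles — to the right.
Adding H (aq), a reactant, drives the reaction to the right.
All effects act in the same direction — net shift to the right.

right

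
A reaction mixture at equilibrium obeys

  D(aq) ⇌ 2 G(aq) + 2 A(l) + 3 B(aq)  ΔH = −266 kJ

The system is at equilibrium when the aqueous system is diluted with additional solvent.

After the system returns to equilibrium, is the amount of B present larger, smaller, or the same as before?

Dilution lowers every aqueous concentration by the same factor. Δn_aq = 5 − 1 = +4, so the system shifts toward the side with more dissolved moles — to the right.
The net shift is to the right. B is a product, so its amount increases.

increases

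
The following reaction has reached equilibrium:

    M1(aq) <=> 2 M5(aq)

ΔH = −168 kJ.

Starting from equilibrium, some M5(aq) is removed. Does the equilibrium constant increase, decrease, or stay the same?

unchanged

The equilibrium constant depends only on temperature. This perturbation may move the position of equilibrium, but since T is unchanged, K itself is unchanged.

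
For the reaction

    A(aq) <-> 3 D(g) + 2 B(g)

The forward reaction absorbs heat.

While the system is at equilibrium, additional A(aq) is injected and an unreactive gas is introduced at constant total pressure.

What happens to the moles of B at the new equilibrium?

Adding A (aq), a reactant, drives the reaction to the right.
Adding inert gas at constant total pressure expands the volume and lowers every reacting partial pressure. With Δn_gas = 5 − 0 = +5, Q moves away from K toward the side with fewer gas moles, so the system shifts toward the side with more gas moles — to the right.
The net shift is to the right. B is a product, so its amount increases.

increases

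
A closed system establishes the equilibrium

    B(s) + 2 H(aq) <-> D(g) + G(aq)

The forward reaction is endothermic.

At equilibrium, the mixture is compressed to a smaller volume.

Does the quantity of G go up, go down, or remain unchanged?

Gas moles: reactants 0, products 1 (Δn_gas = +1). Compression shifts the system toward the side with fewer moles of gas — to the left.
The net shift is to the left. G is a product, so its amount decreases.

decreases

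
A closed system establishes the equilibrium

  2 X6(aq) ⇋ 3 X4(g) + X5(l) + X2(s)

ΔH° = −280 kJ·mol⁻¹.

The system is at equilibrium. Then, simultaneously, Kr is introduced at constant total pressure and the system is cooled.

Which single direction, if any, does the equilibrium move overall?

right

Adding inert gas at constant total pressure expands the volume and lowers every reacting partial pressure. With Δn_gas = 3 − 0 = +3, Q moves away from K toward the side with fewer gas moles, so the system shifts toward the side with more gas moles — to the right.
The forward reaction is exothermic. Lowering T favours the exothermic direction — shift to the right.
All effects act in the same direction — net shift to the right.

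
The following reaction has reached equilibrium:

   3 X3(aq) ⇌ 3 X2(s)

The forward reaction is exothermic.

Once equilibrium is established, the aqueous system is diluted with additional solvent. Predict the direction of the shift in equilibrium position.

left

Dilution lowers every aqueous concentration by the same factor. Δn_aq = 0 − 3 = -3, so the system shifts toward the side with more dissolved moles — to the left.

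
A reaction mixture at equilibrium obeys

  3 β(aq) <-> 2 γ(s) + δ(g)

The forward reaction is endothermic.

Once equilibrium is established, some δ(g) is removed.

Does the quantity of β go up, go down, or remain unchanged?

Removing δ (g), a product, drives the reaction to the right.
The net shift is to the right. β is a reactant, so its amount decreases.

decreases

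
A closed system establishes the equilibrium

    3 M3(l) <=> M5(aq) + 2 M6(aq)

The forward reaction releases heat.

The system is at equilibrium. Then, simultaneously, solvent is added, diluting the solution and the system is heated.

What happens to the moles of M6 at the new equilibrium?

Dilution lowers every aqueous concentration by the same factor. Δn_aq = 3 − 0 = +3, so the system shifts toward the side with more dissolved moles — to the right.
The forward reaction is exothermic. Raising T favours the endothermic direction — shift to the left.
The two effects oppose each other, so the net shift — and hence the change in M6 — cannot be determined from the given information.

cannot be determined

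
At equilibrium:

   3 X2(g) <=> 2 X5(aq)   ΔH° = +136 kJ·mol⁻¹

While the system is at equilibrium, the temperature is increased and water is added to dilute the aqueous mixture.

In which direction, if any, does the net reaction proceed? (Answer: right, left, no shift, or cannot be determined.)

right

The forward reaction is endothermic. Raising T favours the endothermic direction — shift to the right.
Dilution lowers every aqueous concentration by the same factor. Δn_aq = 2 − 0 = +2, so the system shifts toward the side with more dissolved moles — to the right.
All effects act in the same direction — net shift to the right.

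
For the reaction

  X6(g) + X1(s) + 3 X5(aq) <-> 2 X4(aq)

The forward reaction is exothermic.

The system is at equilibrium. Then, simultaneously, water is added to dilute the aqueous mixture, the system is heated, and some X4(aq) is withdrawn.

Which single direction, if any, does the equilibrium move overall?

cannot be determined

Dilution lowers every aqueous concentration by the same factor. Δn_aq = 2 − 3 = -1, so the system shifts toward the side with more dissolved moles — to the left.
The forward reaction is exothermic. Raising T favours the endothermic direction — shift to the left.
Removing X4 (aq), a product, drives the reaction to the right.
The individual effects push in opposite directions; without quantitative information the net direction cannot be determined.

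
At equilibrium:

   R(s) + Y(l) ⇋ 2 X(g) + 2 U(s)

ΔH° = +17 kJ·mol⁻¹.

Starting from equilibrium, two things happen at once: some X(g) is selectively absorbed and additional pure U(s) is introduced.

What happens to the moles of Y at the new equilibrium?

Removing X (g), a product, drives the reaction to the right.
U is a pure solid; its activity is 1 regardless of amount, so Q is unaffected — no shift from this change.
The net shift is to the right. Y is a reactant, so its amount decreases.

decreases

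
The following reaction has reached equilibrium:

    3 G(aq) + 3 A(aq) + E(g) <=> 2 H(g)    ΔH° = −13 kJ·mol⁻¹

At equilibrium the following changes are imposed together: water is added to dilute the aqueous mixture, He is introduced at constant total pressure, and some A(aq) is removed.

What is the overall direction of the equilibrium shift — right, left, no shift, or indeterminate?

Dilution lowers every aqueous concentration by the same factor. Δn_aq = 0 − 6 = -6, so the system shifts toward the side with more dissolved moles — to the left.
Adding inert gas at constant total pressure expands the volume and lowers every reacting partial pressure. With Δn_gas = 2 − 1 = +1, Q moves away from K toward the side with fewer gas moles, so the system shifts toward the side with more gas moles — to the right.
Removing A (aq), a reactant, drives the reaction to the left.
The individual effects push in opposite directions; without quantitative information the net direction cannot be determined.

cannot be determined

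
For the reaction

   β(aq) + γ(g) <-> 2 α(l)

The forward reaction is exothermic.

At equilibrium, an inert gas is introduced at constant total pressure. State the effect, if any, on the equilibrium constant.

The equilibrium constant depends only on temperature. This perturbation may move the position of equilibrium, but since T is unchanged, K itself is unchanged.

unchanged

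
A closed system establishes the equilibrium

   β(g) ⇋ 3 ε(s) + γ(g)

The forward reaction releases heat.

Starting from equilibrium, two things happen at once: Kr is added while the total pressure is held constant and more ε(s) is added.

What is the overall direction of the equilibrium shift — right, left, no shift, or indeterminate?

Adding inert gas at constant total pressure expands the volume, scaling every reacting partial pressure by the same factor. Δn_gas = 1 − 1 = 0, so Q is unchanged — no shift.
ε is a pure solid; its activity is 1 regardless of amount, so Q is unaffected — no shift from this change.
None of the changes alters Q relative to K, so there is no net shift.

no shift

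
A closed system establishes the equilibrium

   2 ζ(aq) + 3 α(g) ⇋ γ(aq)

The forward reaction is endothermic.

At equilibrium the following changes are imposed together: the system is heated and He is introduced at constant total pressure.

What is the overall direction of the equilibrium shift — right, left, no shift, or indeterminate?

cannot be determined

The forward reaction is endothermic. Raising T favours the endothermic direction — shift to the right.
Adding inert gas at constant total pressure expands the volume and lowers every reacting partial pressure. With Δn_gas = 0 − 3 = -3, Q moves away from K toward the side with fewer gas moles, so the system shifts toward the side with more gas moles — to the left.
The individual effects push in opposite directions; without quantitative information the net direction cannot be determined.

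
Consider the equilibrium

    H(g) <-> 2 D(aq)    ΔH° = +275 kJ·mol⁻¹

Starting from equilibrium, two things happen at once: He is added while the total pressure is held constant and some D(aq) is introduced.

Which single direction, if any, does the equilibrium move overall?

left

Adding inert gas at constant total pressure expands the volume and lowers every reacting partial pressure. With Δn_gas = 0 − 1 = -1, Q moves away from K toward the side with fewer gas moles, so the system shifts toward the side with more gas moles — to the left.
Adding D (aq), a product, drives the reaction to the left.
All effects act in the same direction — net shift to the left.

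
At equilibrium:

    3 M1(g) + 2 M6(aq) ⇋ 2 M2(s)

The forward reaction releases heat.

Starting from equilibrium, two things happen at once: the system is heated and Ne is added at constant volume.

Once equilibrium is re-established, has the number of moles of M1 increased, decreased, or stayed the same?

increases

The forward reaction is exothermic. Raising T favours the endothermic direction — shift to the left.
At constant volume, adding an inert gas leaves every reacting species' partial pressure unchanged, so Q is unchanged — no shift from this change.
The net shift is to the left. M1 is a reactant, so its amount increases.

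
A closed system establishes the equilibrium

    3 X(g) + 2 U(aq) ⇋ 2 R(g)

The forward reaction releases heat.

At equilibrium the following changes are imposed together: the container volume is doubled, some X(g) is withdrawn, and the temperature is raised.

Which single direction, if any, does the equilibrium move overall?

Gas moles: reactants 3, products 2 (Δn_gas = -1). Expansion shifts the system toward the side with more moles of gas — to the left.
Removing X (g), a reactant, drives the reaction to the left.
The forward reaction is exothermic. Raising T favours the endothermic direction — shift to the left.
All effects act in the same direction — net shift to the left.

left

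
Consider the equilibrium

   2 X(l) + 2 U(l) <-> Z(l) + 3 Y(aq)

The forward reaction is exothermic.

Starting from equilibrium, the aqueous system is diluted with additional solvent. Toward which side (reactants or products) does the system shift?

Dilution lowers every aqueous concentration by the same factor. Δn_aq = 3 − 0 = +3, so the system shifts toward the side with more dissolved moles — to the right.

right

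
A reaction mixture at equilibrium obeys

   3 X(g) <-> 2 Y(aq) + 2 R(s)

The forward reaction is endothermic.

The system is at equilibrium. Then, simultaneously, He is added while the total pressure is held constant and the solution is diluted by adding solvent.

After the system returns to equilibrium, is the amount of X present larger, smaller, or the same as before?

cannot be determined

Adding inert gas at constant total pressure expands the volume and lowers every reacting partial pressure. With Δn_gas = 0 − 3 = -3, Q moves away from K toward the side with fewer gas moles, so the system shifts toward the side with more gas moles — to the left.
Dilution lowers every aqueous concentration by the same factor. Δn_aq = 2 − 0 = +2, so the system shifts toward the side with more dissolved moles — to the right.
The two effects oppose each other, so the net shift — and hence the change in X — cannot be determined from the given information.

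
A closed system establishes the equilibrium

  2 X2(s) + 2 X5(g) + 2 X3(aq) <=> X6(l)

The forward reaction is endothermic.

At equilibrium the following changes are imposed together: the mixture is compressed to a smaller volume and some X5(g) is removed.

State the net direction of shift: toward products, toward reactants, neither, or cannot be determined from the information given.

cannot be determined

Gas moles: reactants 2, products 0 (Δn_gas = -2). Compression shifts the system toward the side with fewer moles of gas — to the right.
Removing X5 (g), a reactant, drives the reaction to the left.
The individual effects push in opposite directions; without quantitative information the net direction cannot be determined.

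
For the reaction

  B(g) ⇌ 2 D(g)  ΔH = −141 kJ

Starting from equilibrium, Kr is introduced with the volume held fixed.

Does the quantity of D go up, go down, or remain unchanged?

unchanged

At constant volume, adding an inert gas leaves every reacting species' partial pressure unchanged, so Q is unchanged — no shift from this change.
No net shift occurs, so the amount of D is unchanged.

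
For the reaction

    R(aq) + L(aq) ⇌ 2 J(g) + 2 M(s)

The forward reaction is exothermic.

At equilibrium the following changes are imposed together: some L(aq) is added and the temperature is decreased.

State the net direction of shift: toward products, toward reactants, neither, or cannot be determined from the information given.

right

Adding L (aq), a reactant, drives the reaction to the right.
The forward reaction is exothermic. Lowering T favours the exothermic direction — shift to the right.
All effects act in the same direction — net shift to the right.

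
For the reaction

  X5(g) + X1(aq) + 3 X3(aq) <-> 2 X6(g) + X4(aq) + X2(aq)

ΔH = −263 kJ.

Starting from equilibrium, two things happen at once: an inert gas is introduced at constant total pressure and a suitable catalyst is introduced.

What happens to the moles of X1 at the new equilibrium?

Adding inert gas at constant total pressure expands the volume and lowers every reacting partial pressure. With Δn_gas = 2 − 1 = +1, Q moves away from K toward the side with fewer gas moles, so the system shifts toward the side with more gas moles — to the right.
A catalyst speeds both forward and reverse rates equally; it changes neither Q nor K — no shift from this change.
The net shift is to the right. X1 is a reactant, so its amount decreases.

decreases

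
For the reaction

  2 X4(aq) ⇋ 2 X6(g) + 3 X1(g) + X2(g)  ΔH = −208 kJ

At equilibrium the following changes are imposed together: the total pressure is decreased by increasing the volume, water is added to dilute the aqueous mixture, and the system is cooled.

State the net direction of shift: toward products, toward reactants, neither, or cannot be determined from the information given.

Gas moles: reactants 0, products 6 (Δn_gas = +6). Expansion shifts the system toward the side with more moles of gas — to the right.
Dilution lowers every aqueous concentration by the same factor. Δn_aq = 0 − 2 = -2, so the system shifts toward the side with more dissolved moles — to the left.
The forward reaction is exothermic. Lowering T favours the exothermic direction — shift to the right.
The individual effects push in opposite directions; without quantitative information the net direction cannot be determined.

cannot be determined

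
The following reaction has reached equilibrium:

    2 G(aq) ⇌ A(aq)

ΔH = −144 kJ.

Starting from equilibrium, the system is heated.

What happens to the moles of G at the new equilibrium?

increases

The forward reaction is exothermic. Raising T favours the endothermic direction — shift to the left.
The net shift is to the left. G is a reactant, so its amount increases.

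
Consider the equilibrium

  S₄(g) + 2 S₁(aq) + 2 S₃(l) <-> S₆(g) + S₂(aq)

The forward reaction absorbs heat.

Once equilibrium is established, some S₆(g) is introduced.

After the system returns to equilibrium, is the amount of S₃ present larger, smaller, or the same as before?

increases

Adding S₆ (g), a product, drives the reaction to the left.
The net shift is to the left. S₃ is a reactant, so its amount increases.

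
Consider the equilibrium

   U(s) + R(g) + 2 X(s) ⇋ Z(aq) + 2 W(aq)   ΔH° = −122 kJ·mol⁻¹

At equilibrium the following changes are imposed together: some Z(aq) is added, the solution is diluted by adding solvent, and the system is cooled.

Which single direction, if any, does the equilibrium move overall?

cannot be determined

Adding Z (aq), a product, drives the reaction to the left.
Dilution lowers every aqueous concentration by the same factor. Δn_aq = 3 − 0 = +3, so the system shifts toward the side with more dissolved moles — to the right.
The forward reaction is exothermic. Lowering T favours the exothermic direction — shift to the right.
The individual effects push in opposite directions; without quantitative information the net direction cannot be determined.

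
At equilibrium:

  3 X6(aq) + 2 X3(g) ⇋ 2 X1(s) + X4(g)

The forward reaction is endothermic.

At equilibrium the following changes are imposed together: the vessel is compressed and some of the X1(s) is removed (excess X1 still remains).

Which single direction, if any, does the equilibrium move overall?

right

Gas moles: reactants 2, products 1 (Δn_gas = -1). Compression shifts the system toward the side with fewer moles of gas — to the right.
X1 is a pure solid; its activity is 1 regardless of amount, so Q is unaffected — no shift from this change.
Only the nonzero effect(s) matter; the net shift is to the right.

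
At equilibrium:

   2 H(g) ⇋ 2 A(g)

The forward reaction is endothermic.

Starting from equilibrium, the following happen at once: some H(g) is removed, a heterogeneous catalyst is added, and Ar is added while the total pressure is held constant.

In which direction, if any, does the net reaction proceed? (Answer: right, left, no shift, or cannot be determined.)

Removing H (g), a reactant, drives the reaction to the left.
A catalyst speeds both forward and reverse rates equally; it changes neither Q nor K — no shift from this change.
Adding inert gas at constant total pressure expands the volume, scaling every reacting partial pressure by the same factor. Δn_gas = 2 − 2 = 0, so Q is unchanged — no shift.
Only the nonzero effect(s) matter; the net shift is to the left.

left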